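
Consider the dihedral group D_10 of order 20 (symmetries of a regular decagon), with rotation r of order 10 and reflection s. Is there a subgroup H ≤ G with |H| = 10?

Yes

10 | 20. A subgroup of order 10 is {e, r, r^2, r^3, r^4, r^5, r^6, r^7, r^8, r^9}.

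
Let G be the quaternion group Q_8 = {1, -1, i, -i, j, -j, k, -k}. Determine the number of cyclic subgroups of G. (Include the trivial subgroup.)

5

A cyclic subgroup of order d is generated by each of its φ(d) elements of order d, so the cyclic subgroups of order d number (#elements of order d)/φ(d).
Cyclic subgroups by order — order 1: 1; order 2: 1; order 4: 3.
Total: 5.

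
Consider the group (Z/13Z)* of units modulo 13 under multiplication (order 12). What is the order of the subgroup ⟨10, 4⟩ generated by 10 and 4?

6

|⟨10⟩| = 6 and |⟨4⟩| = 6, so |H| is a multiple of lcm(6, 6) = 6 and divides |G| = 12.
Closing under the operation: H = {1, 3, 4, 9, 10, 12}, so |H| = 6.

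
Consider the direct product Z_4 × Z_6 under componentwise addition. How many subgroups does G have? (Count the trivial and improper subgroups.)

|G| = 24, so by Lagrange every subgroup order divides 24. Divisors: 1, 2, 3, 4, 6, 8, 12, 24.
Subgroups by order — order 1: 1; order 2: 3; order 3: 1; order 4: 3; order 6: 3; order 8: 1; order 12: 3; order 24: 1.
Total: 1 + 3 + 1 + 3 + 3 + 1 + 3 + 1 = 16.

16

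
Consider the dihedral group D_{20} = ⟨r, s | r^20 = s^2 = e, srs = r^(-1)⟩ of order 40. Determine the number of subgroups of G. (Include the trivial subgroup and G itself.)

48

|G| = 40, so by Lagrange every subgroup order divides 40. Divisors: 1, 2, 4, 5, 8, 10, 20, 40.
Subgroups by order — order 1: 1; order 2: 21; order 4: 11; order 5: 1; order 8: 5; order 10: 5; order 20: 3; order 40: 1.
Total: 1 + 21 + 11 + 1 + 5 + 5 + 3 + 1 = 48.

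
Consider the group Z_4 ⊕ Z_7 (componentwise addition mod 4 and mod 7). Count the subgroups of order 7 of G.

1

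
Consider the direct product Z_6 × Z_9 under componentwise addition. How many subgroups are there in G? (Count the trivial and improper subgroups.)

20

|G| = 54, so by Lagrange every subgroup order divides 54. Divisors: 1, 2, 3, 6, 9, 18, 27, 54.
Subgroups by order — order 1: 1; order 2: 1; order 3: 4; order 6: 4; order 9: 4; order 18: 4; order 27: 1; order 54: 1.
Total: 1 + 1 + 4 + 4 + 4 + 4 + 1 + 1 = 20.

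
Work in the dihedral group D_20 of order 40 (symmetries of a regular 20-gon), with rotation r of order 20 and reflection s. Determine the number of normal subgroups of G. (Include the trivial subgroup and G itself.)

G has 48 subgroups. Checking conjugation-invariance by order — order 1: 1/1 normal; order 2: 1/21 normal; order 4: 1/11 normal; order 5: 1/1 normal; order 8: 0/5 normal; order 10: 1/5 normal; order 20: 3/3 normal; order 40: 1/1 normal.
Total normal subgroups: 9.

9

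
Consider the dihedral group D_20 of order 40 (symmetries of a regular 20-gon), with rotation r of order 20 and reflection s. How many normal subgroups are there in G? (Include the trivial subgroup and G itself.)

9

G has 48 subgroups. Checking conjugation-invariance by order — order 1: 1/1 normal; order 2: 1/21 normal; order 4: 1/11 normal; order 5: 1/1 normal; order 8: 0/5 normal; order 10: 1/5 normal; order 20: 3/3 normal; order 40: 1/1 normal.
Total normal subgroups: 9.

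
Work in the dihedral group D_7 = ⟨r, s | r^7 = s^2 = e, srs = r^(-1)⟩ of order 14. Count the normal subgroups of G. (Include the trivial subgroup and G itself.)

G has 10 subgroups. Checking conjugation-invariance by order — order 1: 1/1 normal; order 2: 0/7 normal; order 7: 1/1 normal; order 14: 1/1 normal.
Total normal subgroups: 3.

3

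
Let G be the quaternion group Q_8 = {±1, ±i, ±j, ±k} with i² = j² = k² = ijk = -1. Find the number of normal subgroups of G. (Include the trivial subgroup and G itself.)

6

G has 6 subgroups. Checking conjugation-invariance by order — order 1: 1/1 normal; order 2: 1/1 normal; order 4: 3/3 normal; order 8: 1/1 normal.
Total normal subgroups: 6.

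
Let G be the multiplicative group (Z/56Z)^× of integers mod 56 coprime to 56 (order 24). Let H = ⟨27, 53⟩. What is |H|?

|⟨27⟩| = 2 and |⟨53⟩| = 6, so |H| is a multiple of lcm(2, 6) = 6 and divides |G| = 24.
Closing under the operation: H = {1, 3, 9, 19, 25, 27, 29, 31, 37, 47, 53, 55}, so |H| = 12.

12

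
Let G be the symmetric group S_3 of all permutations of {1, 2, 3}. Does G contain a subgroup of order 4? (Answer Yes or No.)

No

4 does not divide |G| = 6, so by Lagrange no subgroup of order 4 exists.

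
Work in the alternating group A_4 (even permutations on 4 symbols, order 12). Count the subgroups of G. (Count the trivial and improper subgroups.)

10

|G| = 12, so by Lagrange every subgroup order divides 12. Divisors: 1, 2, 3, 4, 6, 12.
Subgroups by order — order 1: 1; order 2: 3; order 3: 4; order 4: 1; order 6: 0; order 12: 1.
Total: 1 + 3 + 4 + 1 + 0 + 1 = 10.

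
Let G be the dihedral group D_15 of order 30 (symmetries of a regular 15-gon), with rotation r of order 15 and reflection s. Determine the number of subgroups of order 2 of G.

15

|G| = 30 and 2 | 30, so subgroups of order 2 are possible by Lagrange.
The subgroups of order 2 are: {e, r^10s}; {e, r^11s}; {e, r^12s}; {e, r^13s}; … (15 in all).
So G has 15 subgroups of order 2.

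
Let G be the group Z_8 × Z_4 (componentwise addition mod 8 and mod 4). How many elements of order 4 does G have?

12

An element (a,b) has order lcm(ord(a), ord(b)); count pairs with lcm equal to 4.
Enumerating gives 12 such elements.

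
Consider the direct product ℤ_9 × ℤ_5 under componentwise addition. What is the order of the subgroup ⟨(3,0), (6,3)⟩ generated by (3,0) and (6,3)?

15

|⟨(3,0)⟩| = 3 and |⟨(6,3)⟩| = 15, so |H| is a multiple of lcm(3, 15) = 15 and divides |G| = 45.
Closing under the operation: H = {(0,0), (0,1), (0,2), (0,3), (0,4), (3,0), (3,1), (3,2), (3,3), (3,4), (6,0), (6,1), (6,2), (6,3), (6,4)}, so |H| = 15.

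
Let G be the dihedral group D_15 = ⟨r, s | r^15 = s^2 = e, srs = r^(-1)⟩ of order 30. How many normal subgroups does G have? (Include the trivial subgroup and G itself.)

5

G has 28 subgroups. Checking conjugation-invariance by order — order 1: 1/1 normal; order 2: 0/15 normal; order 3: 1/1 normal; order 5: 1/1 normal; order 6: 0/5 normal; order 10: 0/3 normal; order 15: 1/1 normal; order 30: 1/1 normal.
Total normal subgroups: 5.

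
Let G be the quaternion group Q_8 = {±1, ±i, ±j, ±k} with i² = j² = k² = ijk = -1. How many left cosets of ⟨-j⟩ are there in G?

2

|⟨-j⟩| = 4 and |G| = 8.
By Lagrange, [G : H] = |G|/|H| = 8/4 = 2.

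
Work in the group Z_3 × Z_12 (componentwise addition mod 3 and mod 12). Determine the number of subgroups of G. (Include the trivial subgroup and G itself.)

18

|G| = 36, so by Lagrange every subgroup order divides 36. Divisors: 1, 2, 3, 4, 6, 9, 12, 18, 36.
Subgroups by order — order 1: 1; order 2: 1; order 3: 4; order 4: 1; order 6: 4; order 9: 1; order 12: 4; order 18: 1; order 36: 1.
Total: 1 + 1 + 4 + 1 + 4 + 1 + 4 + 1 + 1 = 18.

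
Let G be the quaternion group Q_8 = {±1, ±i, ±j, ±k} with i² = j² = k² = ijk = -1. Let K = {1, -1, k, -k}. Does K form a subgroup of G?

|K| = 4 divides |G| = 8, consistent with Lagrange.
K contains the identity, every element's inverse is in K, and K is closed under ·: it is a subgroup.
In fact K = ⟨-k⟩.

Yes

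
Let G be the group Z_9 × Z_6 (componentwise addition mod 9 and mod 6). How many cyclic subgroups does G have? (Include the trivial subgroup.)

16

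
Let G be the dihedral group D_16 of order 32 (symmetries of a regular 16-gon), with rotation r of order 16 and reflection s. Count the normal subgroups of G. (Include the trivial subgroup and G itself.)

G has 36 subgroups. Checking conjugation-invariance by order — order 1: 1/1 normal; order 2: 1/17 normal; order 4: 1/9 normal; order 8: 1/5 normal; order 16: 3/3 normal; order 32: 1/1 normal.
Total normal subgroups: 8.

8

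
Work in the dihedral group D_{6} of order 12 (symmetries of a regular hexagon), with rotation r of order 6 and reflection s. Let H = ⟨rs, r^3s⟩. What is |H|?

6

|⟨rs⟩| = 2 and |⟨r^3s⟩| = 2, so |H| is a multiple of lcm(2, 2) = 2 and divides |G| = 12.
Closing under the operation: H = {e, r^2, r^4, rs, r^3s, r^5s}, so |H| = 6.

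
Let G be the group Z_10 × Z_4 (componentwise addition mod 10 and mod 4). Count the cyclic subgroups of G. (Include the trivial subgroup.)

12

Group the elements of G by the cyclic subgroup they generate; each cyclic subgroup of order d accounts for φ(d) elements.
Cyclic subgroups by order — order 1: 1; order 2: 3; order 4: 2; order 5: 1; order 10: 3; order 20: 2.
Total: 12.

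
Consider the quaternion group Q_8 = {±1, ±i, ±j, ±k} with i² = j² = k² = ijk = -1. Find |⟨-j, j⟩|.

4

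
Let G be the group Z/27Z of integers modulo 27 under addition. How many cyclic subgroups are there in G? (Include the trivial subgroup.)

A cyclic subgroup of order d is generated by each of its φ(d) elements of order d, so the cyclic subgroups of order d number (#elements of order d)/φ(d).
Cyclic subgroups by order — order 1: 1; order 3: 1; order 9: 1; order 27: 1.
Total: 4.

4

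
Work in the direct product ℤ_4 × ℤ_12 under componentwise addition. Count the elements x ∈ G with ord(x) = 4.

12

An element (a,b) has order lcm(ord(a), ord(b)); count pairs with lcm equal to 4.
Enumerating gives 12 such elements.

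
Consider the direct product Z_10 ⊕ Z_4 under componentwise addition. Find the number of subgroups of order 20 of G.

|G| = 40 and 20 | 40, so subgroups of order 20 are possible by Lagrange.
The subgroups of order 20 are: {(0,0), (0,1), (0,2), (0,3), (2,0), (2,1), (2,2), (2,3), (4,0), (4,1), (4,2), (4,3), (6,0), (6,1), (6,2), (6,3), (8,0), (8,1), (8,2), (8,3)}; {(0,0), (0,2), (1,0), (1,2), (2,0), (2,2), (3,0), (3,2), (4,0), (4,2), (5,0), (5,2), (6,0), (6,2), (7,0), (7,2), (8,0), (8,2), (9,0), (9,2)}; {(0,0), (0,2), (1,1), (1,3), (2,0), (2,2), (3,1), (3,3), (4,0), (4,2), (5,1), (5,3), (6,0), (6,2), (7,1), (7,3), (8,0), (8,2), (9,1), (9,3)}.
So G has 3 subgroups of order 20.

3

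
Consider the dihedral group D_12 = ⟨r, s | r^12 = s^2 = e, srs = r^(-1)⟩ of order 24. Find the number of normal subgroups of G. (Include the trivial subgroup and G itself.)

G has 34 subgroups. Checking conjugation-invariance by order — order 1: 1/1 normal; order 2: 1/13 normal; order 3: 1/1 normal; order 4: 1/7 normal; order 6: 1/5 normal; order 8: 0/3 normal; order 12: 3/3 normal; order 24: 1/1 normal.
Total normal subgroups: 9.

9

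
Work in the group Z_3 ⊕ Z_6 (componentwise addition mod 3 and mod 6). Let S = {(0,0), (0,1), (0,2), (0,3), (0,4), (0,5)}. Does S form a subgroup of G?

|S| = 6 divides |G| = 18, consistent with Lagrange.
S contains the identity, every element's inverse is in S, and S is closed under +: it is a subgroup.
In fact S = ⟨(0,1)⟩.

Yes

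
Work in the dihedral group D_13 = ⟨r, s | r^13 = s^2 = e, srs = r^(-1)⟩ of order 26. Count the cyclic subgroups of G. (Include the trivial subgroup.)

15

Group the elements of G by the cyclic subgroup they generate; each cyclic subgroup of order d accounts for φ(d) elements.
Cyclic subgroups by order — order 1: 1; order 2: 13; order 13: 1.
Total: 15.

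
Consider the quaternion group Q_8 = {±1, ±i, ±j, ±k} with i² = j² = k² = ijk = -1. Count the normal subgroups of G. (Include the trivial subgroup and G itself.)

G has 6 subgroups. Checking conjugation-invariance by order — order 1: 1/1 normal; order 2: 1/1 normal; order 4: 3/3 normal; order 8: 1/1 normal.
Total normal subgroups: 6.

6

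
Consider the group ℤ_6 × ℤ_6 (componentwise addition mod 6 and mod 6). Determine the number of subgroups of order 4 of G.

1

|G| = 36 and 4 | 36, so subgroups of order 4 are possible by Lagrange.
The subgroups of order 4 are: {(0,0), (0,3), (3,0), (3,3)}.
So G has 1 subgroup of order 4.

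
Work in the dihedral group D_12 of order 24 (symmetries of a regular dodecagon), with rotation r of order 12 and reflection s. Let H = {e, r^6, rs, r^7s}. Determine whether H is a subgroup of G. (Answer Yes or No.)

|H| = 4 divides |G| = 24, consistent with Lagrange.
H contains the identity, every element's inverse is in H, and H is closed under ·: it is a subgroup.

Yes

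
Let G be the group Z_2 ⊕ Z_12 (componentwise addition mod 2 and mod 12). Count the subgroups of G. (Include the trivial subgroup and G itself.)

16

|G| = 24, so by Lagrange every subgroup order divides 24. Divisors: 1, 2, 3, 4, 6, 8, 12, 24.
Subgroups by order — order 1: 1; order 2: 3; order 3: 1; order 4: 3; order 6: 3; order 8: 1; order 12: 3; order 24: 1.
Total: 1 + 3 + 1 + 3 + 3 + 1 + 3 + 1 = 16.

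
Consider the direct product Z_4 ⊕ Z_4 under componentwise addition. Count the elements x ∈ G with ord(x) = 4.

An element (a,b) has order lcm(ord(a), ord(b)); count pairs with lcm equal to 4.
Enumerating gives 12 such elements.

12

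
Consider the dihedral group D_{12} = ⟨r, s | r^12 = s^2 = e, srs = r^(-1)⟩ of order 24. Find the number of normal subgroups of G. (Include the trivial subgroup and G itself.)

9

G has 34 subgroups. Checking conjugation-invariance by order — order 1: 1/1 normal; order 2: 1/13 normal; order 3: 1/1 normal; order 4: 1/7 normal; order 6: 1/5 normal; order 8: 0/3 normal; order 12: 3/3 normal; order 24: 1/1 normal.
Total normal subgroups: 9.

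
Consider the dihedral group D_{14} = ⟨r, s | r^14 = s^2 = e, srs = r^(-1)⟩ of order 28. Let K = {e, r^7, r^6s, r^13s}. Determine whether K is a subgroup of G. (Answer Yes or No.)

|K| = 4 divides |G| = 28, consistent with Lagrange.
K contains the identity, every element's inverse is in K, and K is closed under ·: it is a subgroup.

Yes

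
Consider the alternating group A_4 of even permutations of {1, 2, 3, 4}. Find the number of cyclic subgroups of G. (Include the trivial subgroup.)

8

A cyclic subgroup of order d is generated by each of its φ(d) elements of order d, so the cyclic subgroups of order d number (#elements of order d)/φ(d).
Cyclic subgroups by order — order 1: 1; order 2: 3; order 3: 4.
Total: 8.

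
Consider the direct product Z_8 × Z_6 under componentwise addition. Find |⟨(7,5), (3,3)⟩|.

|⟨(7,5)⟩| = 24 and |⟨(3,3)⟩| = 8, so |H| is a multiple of lcm(24, 8) = 24 and divides |G| = 48.
Closing under the operation: H = {(0,0), (0,2), (0,4), (1,1), (1,3), (1,5), (2,0), (2,2), (2,4), (3,1), (3,3), (3,5), (4,0), (4,2), (4,4), (5,1), (5,3), (5,5), (6,0), (6,2), (6,4), (7,1), (7,3), (7,5)}, so |H| = 24.

24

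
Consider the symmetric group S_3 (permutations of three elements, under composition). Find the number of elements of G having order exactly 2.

The elements of order 2 are: (2 3), (1 2), (1 3).
That's 3.

3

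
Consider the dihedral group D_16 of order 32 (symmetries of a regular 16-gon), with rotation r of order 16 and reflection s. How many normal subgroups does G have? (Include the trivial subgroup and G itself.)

G has 36 subgroups. Checking conjugation-invariance by order — order 1: 1/1 normal; order 2: 1/17 normal; order 4: 1/9 normal; order 8: 1/5 normal; order 16: 3/3 normal; order 32: 1/1 normal.
Total normal subgroups: 8.

8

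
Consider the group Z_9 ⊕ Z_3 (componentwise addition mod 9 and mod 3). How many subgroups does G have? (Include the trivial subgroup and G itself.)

10

|G| = 27, so by Lagrange every subgroup order divides 27. Divisors: 1, 3, 9, 27.
Subgroups by order — order 1: 1; order 3: 4; order 9: 4; order 27: 1.
Total: 1 + 4 + 4 + 1 = 10.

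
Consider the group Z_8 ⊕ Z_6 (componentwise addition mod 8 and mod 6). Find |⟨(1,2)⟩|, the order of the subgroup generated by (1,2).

24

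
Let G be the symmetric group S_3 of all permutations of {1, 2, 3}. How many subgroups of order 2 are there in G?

3

|G| = 6 and 2 | 6, so subgroups of order 2 are possible by Lagrange.
The subgroups of order 2 are: {e, (1 2)}; {e, (1 3)}; {e, (2 3)}.
So G has 3 subgroups of order 2.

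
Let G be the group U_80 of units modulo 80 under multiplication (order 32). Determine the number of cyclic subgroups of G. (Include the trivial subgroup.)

20

A cyclic subgroup of order d is generated by each of its φ(d) elements of order d, so the cyclic subgroups of order d number (#elements of order d)/φ(d).
Cyclic subgroups by order — order 1: 1; order 2: 7; order 4: 12.
Total: 20.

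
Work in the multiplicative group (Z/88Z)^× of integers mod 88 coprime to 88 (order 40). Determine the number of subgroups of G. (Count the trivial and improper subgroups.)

|G| = 40, so by Lagrange every subgroup order divides 40. Divisors: 1, 2, 4, 5, 8, 10, 20, 40.
Subgroups by order — order 1: 1; order 2: 7; order 4: 7; order 5: 1; order 8: 1; order 10: 7; order 20: 7; order 40: 1.
Total: 1 + 7 + 7 + 1 + 1 + 7 + 7 + 1 = 32.

32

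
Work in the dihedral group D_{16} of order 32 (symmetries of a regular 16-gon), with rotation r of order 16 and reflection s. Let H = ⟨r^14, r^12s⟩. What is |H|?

|⟨r^14⟩| = 8 and |⟨r^12s⟩| = 2, so |H| is a multiple of lcm(8, 2) = 8 and divides |G| = 32.
Closing under the operation: H = {e, r^2, r^4, r^6, r^8, r^10, r^12, r^14, s, r^2s, r^4s, r^6s, r^8s, r^10s, r^12s, r^14s}, so |H| = 16.

16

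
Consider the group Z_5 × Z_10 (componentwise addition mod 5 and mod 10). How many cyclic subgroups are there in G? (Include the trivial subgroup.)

14

Group the elements of G by the cyclic subgroup they generate; each cyclic subgroup of order d accounts for φ(d) elements.
Cyclic subgroups by order — order 1: 1; order 2: 1; order 5: 6; order 10: 6.
Total: 14.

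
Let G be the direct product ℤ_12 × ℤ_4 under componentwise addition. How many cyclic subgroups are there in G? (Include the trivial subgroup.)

20

A cyclic subgroup of order d is generated by each of its φ(d) elements of order d, so the cyclic subgroups of order d number (#elements of order d)/φ(d).
Cyclic subgroups by order — order 1: 1; order 2: 3; order 3: 1; order 4: 6; order 6: 3; order 12: 6.
Total: 20.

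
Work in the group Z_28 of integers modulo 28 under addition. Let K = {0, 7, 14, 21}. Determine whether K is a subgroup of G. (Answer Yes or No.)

Yes

|K| = 4 divides |G| = 28, consistent with Lagrange.
K contains the identity, every element's inverse is in K, and K is closed under +: it is a subgroup.
In fact K = ⟨21⟩.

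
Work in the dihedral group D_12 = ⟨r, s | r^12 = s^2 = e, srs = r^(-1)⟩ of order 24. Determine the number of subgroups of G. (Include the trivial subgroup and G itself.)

|G| = 24, so by Lagrange every subgroup order divides 24. Divisors: 1, 2, 3, 4, 6, 8, 12, 24.
Subgroups by order — order 1: 1; order 2: 13; order 3: 1; order 4: 7; order 6: 5; order 8: 3; order 12: 3; order 24: 1.
Total: 1 + 13 + 1 + 7 + 5 + 3 + 3 + 1 = 34.

34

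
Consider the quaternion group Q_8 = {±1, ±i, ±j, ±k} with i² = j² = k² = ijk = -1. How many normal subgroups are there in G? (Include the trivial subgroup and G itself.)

6

G has 6 subgroups. Checking conjugation-invariance by order — order 1: 1/1 normal; order 2: 1/1 normal; order 4: 3/3 normal; order 8: 1/1 normal.
Total normal subgroups: 6.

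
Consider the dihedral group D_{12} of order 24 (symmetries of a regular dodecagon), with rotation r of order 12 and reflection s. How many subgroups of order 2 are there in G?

13

|G| = 24 and 2 | 24, so subgroups of order 2 are possible by Lagrange.
The subgroups of order 2 are: {e, r^10s}; {e, r^11s}; {e, r^2s}; {e, r^3s}; … (13 in all).
So G has 13 subgroups of order 2.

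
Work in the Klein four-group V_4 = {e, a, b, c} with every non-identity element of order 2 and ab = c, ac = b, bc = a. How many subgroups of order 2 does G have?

|G| = 4 and 2 | 4, so subgroups of order 2 are possible by Lagrange.
The subgroups of order 2 are: {e, a}; {e, b}; {e, c}.
So G has 3 subgroups of order 2.

3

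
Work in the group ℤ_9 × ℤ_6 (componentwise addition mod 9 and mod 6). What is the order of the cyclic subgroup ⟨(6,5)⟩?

The order of (6,5) in Z_9 × Z_6 is lcm(ord(6) in Z_9, ord(5) in Z_6).
ord(6) = 3 and ord(5) = 6, so |⟨(6,5)⟩| = lcm(3, 6) = 6.

6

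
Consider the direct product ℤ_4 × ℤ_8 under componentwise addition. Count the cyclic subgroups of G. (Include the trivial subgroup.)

14

A cyclic subgroup of order d is generated by each of its φ(d) elements of order d, so the cyclic subgroups of order d number (#elements of order d)/φ(d).
Cyclic subgroups by order — order 1: 1; order 2: 3; order 4: 6; order 8: 4.
Total: 14.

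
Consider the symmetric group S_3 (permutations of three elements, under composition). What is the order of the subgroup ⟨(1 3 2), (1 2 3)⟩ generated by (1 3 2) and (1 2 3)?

3

|⟨(1 3 2)⟩| = 3 and |⟨(1 2 3)⟩| = 3, so |H| is a multiple of lcm(3, 3) = 3 and divides |G| = 6.
Closing under the operation: H = {e, (1 2 3), (1 3 2)}, so |H| = 3.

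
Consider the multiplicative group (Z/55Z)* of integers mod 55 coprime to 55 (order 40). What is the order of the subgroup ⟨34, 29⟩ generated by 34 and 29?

|⟨34⟩| = 2 and |⟨29⟩| = 10, so |H| is a multiple of lcm(2, 10) = 10 and divides |G| = 40.
Closing under the operation: H = {1, 4, 6, 9, 14, 16, 19, 21, 24, 26, 29, 31, 34, 36, 39, 41, 46, 49, 51, 54}, so |H| = 20.

20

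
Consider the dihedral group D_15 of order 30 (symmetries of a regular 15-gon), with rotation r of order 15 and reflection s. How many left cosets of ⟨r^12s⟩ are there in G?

|⟨r^12s⟩| = 2 and |G| = 30.
By Lagrange, [G : H] = |G|/|H| = 30/2 = 15.

15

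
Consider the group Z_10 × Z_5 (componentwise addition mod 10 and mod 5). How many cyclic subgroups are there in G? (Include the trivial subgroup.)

14

A cyclic subgroup of order d is generated by each of its φ(d) elements of order d, so the cyclic subgroups of order d number (#elements of order d)/φ(d).
Cyclic subgroups by order — order 1: 1; order 2: 1; order 5: 6; order 10: 6.
Total: 14.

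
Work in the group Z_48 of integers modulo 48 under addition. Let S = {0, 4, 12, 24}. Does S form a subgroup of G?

4 ∈ S but its inverse 44 ∉ S, so S is not a subgroup.

No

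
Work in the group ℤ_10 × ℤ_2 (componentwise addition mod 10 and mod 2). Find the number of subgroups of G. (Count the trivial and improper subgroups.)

10

|G| = 20, so by Lagrange every subgroup order divides 20. Divisors: 1, 2, 4, 5, 10, 20.
Subgroups by order — order 1: 1; order 2: 3; order 4: 1; order 5: 1; order 10: 3; order 20: 1.
Total: 1 + 3 + 1 + 1 + 3 + 1 = 10.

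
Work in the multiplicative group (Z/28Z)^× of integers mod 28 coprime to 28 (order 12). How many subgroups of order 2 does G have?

3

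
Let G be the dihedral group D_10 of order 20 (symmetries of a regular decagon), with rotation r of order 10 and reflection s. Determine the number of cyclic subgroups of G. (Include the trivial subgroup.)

14

Group the elements of G by the cyclic subgroup they generate; each cyclic subgroup of order d accounts for φ(d) elements.
Cyclic subgroups by order — order 1: 1; order 2: 11; order 5: 1; order 10: 1.
Total: 14.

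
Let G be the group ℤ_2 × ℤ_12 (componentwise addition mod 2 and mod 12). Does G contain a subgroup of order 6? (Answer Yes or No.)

Yes

6 | 24. A subgroup of order 6 is {(0,0), (0,2), (0,4), (0,6), (0,8), (0,10)}.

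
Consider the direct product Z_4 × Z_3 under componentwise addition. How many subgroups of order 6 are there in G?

|G| = 12 and 6 | 12, so subgroups of order 6 are possible by Lagrange.
The subgroups of order 6 are: {(0,0), (0,1), (0,2), (2,0), (2,1), (2,2)}.
So G has 1 subgroup of order 6.

1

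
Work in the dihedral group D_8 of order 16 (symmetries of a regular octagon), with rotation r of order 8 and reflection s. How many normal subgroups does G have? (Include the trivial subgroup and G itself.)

7

G has 19 subgroups. Checking conjugation-invariance by order — order 1: 1/1 normal; order 2: 1/9 normal; order 4: 1/5 normal; order 8: 3/3 normal; order 16: 1/1 normal.
Total normal subgroups: 7.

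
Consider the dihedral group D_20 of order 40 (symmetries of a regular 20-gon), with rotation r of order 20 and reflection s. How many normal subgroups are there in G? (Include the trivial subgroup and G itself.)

9

G has 48 subgroups. Checking conjugation-invariance by order — order 1: 1/1 normal; order 2: 1/21 normal; order 4: 1/11 normal; order 5: 1/1 normal; order 8: 0/5 normal; order 10: 1/5 normal; order 20: 3/3 normal; order 40: 1/1 normal.
Total normal subgroups: 9.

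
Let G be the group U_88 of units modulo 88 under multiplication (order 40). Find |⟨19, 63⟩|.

20

|⟨19⟩| = 10 and |⟨63⟩| = 10, so |H| is a multiple of lcm(10, 10) = 10 and divides |G| = 40.
Closing under the operation: H = {1, 5, 7, 9, 19, 25, 35, 37, 39, 43, 45, 49, 51, 53, 63, 69, 79, 81, 83, 87}, so |H| = 20.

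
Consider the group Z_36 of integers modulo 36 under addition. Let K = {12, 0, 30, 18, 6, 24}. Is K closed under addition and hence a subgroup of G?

|K| = 6 divides |G| = 36, consistent with Lagrange.
K contains the identity, every element's inverse is in K, and K is closed under +: it is a subgroup.
In fact K = ⟨6⟩.

Yes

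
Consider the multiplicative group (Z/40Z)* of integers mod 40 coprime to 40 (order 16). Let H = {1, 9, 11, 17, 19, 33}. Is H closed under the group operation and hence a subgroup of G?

|H| = 6 does not divide |G| = 16, so by Lagrange H is not a subgroup.

No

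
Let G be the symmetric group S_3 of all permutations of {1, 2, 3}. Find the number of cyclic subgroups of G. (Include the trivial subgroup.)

5

A cyclic subgroup of order d is generated by each of its φ(d) elements of order d, so the cyclic subgroups of order d number (#elements of order d)/φ(d).
Cyclic subgroups by order — order 1: 1; order 2: 3; order 3: 1.
Total: 5.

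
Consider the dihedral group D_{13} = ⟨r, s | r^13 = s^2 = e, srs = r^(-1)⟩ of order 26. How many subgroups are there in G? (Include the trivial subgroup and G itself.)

16

|G| = 26, so by Lagrange every subgroup order divides 26. Divisors: 1, 2, 13, 26.
Subgroups by order — order 1: 1; order 2: 13; order 13: 1; order 26: 1.
Total: 1 + 13 + 1 + 1 = 16.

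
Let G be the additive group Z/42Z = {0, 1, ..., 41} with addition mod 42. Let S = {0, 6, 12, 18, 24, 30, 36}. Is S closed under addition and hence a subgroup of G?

Yes

|S| = 7 divides |G| = 42, consistent with Lagrange.
S contains the identity, every element's inverse is in S, and S is closed under +: it is a subgroup.
In fact S = ⟨18⟩.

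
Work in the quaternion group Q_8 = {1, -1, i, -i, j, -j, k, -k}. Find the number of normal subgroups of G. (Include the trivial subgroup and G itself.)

6

G has 6 subgroups. Checking conjugation-invariance by order — order 1: 1/1 normal; order 2: 1/1 normal; order 4: 3/3 normal; order 8: 1/1 normal.
Total normal subgroups: 6.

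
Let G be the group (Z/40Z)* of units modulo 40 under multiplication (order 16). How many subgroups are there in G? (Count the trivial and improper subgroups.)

|G| = 16, so by Lagrange every subgroup order divides 16. Divisors: 1, 2, 4, 8, 16.
Subgroups by order — order 1: 1; order 2: 7; order 4: 11; order 8: 7; order 16: 1.
Total: 1 + 7 + 11 + 7 + 1 = 27.

27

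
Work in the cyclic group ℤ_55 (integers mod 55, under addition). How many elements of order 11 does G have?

10

In a cyclic group of order 55, the number of elements of order d (for d | 55) is φ(d).
φ(11) = 10.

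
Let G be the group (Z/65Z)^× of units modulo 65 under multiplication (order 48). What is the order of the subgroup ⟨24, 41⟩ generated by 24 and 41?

|⟨24⟩| = 12 and |⟨41⟩| = 12, so |H| is a multiple of lcm(12, 12) = 12 and divides |G| = 48.
Closing under the operation: H = {1, 4, 6, 9, 11, 14, 16, 19, 21, 24, 29, 31, 34, 36, 41, 44, 46, 49, 51, 54, 56, 59, 61, 64}, so |H| = 24.

24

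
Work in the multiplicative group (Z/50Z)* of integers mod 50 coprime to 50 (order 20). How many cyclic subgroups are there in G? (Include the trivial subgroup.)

A cyclic subgroup of order d is generated by each of its φ(d) elements of order d, so the cyclic subgroups of order d number (#elements of order d)/φ(d).
Cyclic subgroups by order — order 1: 1; order 2: 1; order 4: 1; order 5: 1; order 10: 1; order 20: 1.
Total: 6.

6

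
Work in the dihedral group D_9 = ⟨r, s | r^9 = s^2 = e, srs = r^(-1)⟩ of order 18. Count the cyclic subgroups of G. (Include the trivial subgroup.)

Each element a generates a cyclic subgroup ⟨a⟩; distinct elements may generate the same one (a cyclic group of order d has φ(d) generators).
Cyclic subgroups by order — order 1: 1; order 2: 9; order 3: 1; order 9: 1.
Total: 12.

12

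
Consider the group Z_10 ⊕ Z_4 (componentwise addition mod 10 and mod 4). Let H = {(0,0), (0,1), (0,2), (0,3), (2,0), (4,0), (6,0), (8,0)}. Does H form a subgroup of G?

Closure fails: (0,1) + (4,0) = (4,1) ∉ H. So H is not a subgroup.

No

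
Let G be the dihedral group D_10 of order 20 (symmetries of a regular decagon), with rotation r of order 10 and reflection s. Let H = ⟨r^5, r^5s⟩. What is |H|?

|⟨r^5⟩| = 2 and |⟨r^5s⟩| = 2, so |H| is a multiple of lcm(2, 2) = 2 and divides |G| = 20.
Closing under the operation: H = {e, r^5, s, r^5s}, so |H| = 4.

4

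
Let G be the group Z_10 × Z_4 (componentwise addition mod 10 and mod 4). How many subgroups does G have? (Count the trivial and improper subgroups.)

|G| = 40, so by Lagrange every subgroup order divides 40. Divisors: 1, 2, 4, 5, 8, 10, 20, 40.
Subgroups by order — order 1: 1; order 2: 3; order 4: 3; order 5: 1; order 8: 1; order 10: 3; order 20: 3; order 40: 1.
Total: 1 + 3 + 3 + 1 + 1 + 3 + 3 + 1 = 16.

16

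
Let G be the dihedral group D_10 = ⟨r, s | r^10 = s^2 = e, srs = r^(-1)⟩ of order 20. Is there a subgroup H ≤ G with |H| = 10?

Yes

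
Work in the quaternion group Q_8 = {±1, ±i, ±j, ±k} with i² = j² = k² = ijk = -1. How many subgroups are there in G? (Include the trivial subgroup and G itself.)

6

|G| = 8, so by Lagrange every subgroup order divides 8. Divisors: 1, 2, 4, 8.
Subgroups by order — order 1: 1; order 2: 1; order 4: 3; order 8: 1.
Total: 1 + 1 + 3 + 1 = 6.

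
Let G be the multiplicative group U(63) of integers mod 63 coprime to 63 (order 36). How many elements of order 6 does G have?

Enumerating element orders in G gives 24 elements of order 6.

24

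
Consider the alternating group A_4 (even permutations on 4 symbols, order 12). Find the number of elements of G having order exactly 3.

8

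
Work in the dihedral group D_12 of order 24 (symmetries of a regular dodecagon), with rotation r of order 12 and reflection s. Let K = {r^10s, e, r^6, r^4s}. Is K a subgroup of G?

Yes

|K| = 4 divides |G| = 24, consistent with Lagrange.
K contains the identity, every element's inverse is in K, and K is closed under ·: it is a subgroup.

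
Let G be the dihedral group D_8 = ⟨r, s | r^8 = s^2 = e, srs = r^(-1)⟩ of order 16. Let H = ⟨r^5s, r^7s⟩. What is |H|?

8

|⟨r^5s⟩| = 2 and |⟨r^7s⟩| = 2, so |H| is a multiple of lcm(2, 2) = 2 and divides |G| = 16.
Closing under the operation: H = {e, r^2, r^4, r^6, rs, r^3s, r^5s, r^7s}, so |H| = 8.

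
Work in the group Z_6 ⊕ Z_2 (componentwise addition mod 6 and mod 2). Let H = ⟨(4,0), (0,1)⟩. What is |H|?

|⟨(4,0)⟩| = 3 and |⟨(0,1)⟩| = 2, so |H| is a multiple of lcm(3, 2) = 6 and divides |G| = 12.
Closing under the operation: H = {(0,0), (0,1), (2,0), (2,1), (4,0), (4,1)}, so |H| = 6.

6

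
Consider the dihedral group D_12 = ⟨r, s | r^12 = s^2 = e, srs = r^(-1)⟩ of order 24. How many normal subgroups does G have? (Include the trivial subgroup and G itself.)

9

G has 34 subgroups. Checking conjugation-invariance by order — order 1: 1/1 normal; order 2: 1/13 normal; order 3: 1/1 normal; order 4: 1/7 normal; order 6: 1/5 normal; order 8: 0/3 normal; order 12: 3/3 normal; order 24: 1/1 normal.
Total normal subgroups: 9.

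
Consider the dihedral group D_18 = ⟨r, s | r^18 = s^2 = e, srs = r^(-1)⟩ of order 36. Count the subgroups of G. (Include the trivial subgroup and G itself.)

|G| = 36, so by Lagrange every subgroup order divides 36. Divisors: 1, 2, 3, 4, 6, 9, 12, 18, 36.
Subgroups by order — order 1: 1; order 2: 19; order 3: 1; order 4: 9; order 6: 7; order 9: 1; order 12: 3; order 18: 3; order 36: 1.
Total: 1 + 19 + 1 + 9 + 7 + 1 + 3 + 3 + 1 = 45.

45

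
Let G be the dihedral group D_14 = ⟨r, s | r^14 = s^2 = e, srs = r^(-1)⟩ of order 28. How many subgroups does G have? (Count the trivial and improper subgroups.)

28

|G| = 28, so by Lagrange every subgroup order divides 28. Divisors: 1, 2, 4, 7, 14, 28.
Subgroups by order — order 1: 1; order 2: 15; order 4: 7; order 7: 1; order 14: 3; order 28: 1.
Total: 1 + 15 + 7 + 1 + 3 + 1 = 28.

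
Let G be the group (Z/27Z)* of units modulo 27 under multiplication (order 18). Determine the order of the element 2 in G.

Compute successive powers of 2 mod 27: 2, 4, 8, 16, 5, 10, 20, 13, …; 2^18 ≡ 1 (mod 27).
So |⟨2⟩| = 18.

18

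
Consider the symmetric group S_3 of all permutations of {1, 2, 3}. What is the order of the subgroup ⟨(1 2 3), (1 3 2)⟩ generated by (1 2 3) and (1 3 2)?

3

|⟨(1 2 3)⟩| = 3 and |⟨(1 3 2)⟩| = 3, so |H| is a multiple of lcm(3, 3) = 3 and divides |G| = 6.
Closing under the operation: H = {e, (1 2 3), (1 3 2)}, so |H| = 3.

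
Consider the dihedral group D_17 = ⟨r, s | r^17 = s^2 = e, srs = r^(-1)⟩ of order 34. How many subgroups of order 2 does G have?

|G| = 34 and 2 | 34, so subgroups of order 2 are possible by Lagrange.
The subgroups of order 2 are: {e, r^10s}; {e, r^11s}; {e, r^12s}; {e, r^13s}; … (17 in all).
So G has 17 subgroups of order 2.

17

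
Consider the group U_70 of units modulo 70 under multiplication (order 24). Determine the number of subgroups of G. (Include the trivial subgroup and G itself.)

|G| = 24, so by Lagrange every subgroup order divides 24. Divisors: 1, 2, 3, 4, 6, 8, 12, 24.
Subgroups by order — order 1: 1; order 2: 3; order 3: 1; order 4: 3; order 6: 3; order 8: 1; order 12: 3; order 24: 1.
Total: 1 + 3 + 1 + 3 + 3 + 1 + 3 + 1 = 16.

16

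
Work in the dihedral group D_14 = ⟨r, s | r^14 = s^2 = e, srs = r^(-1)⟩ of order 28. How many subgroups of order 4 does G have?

7

|G| = 28 and 4 | 28, so subgroups of order 4 are possible by Lagrange.
The subgroups of order 4 are: {e, r^7, r^3s, r^10s}; {e, r^7, r^4s, r^11s}; {e, r^7, r^5s, r^12s}; {e, r^7, r^6s, r^13s}; … (7 in all).
So G has 7 subgroups of order 4.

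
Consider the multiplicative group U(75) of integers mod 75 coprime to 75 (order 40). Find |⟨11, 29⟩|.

|⟨11⟩| = 10 and |⟨29⟩| = 10, so |H| is a multiple of lcm(10, 10) = 10 and divides |G| = 40.
Closing under the operation: H = {1, 4, 11, 14, 16, 19, 26, 29, 31, 34, 41, 44, 46, 49, 56, 59, 61, 64, 71, 74}, so |H| = 20.

20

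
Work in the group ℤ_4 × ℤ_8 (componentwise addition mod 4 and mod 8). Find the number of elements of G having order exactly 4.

12

An element (a,b) has order lcm(ord(a), ord(b)); count pairs with lcm equal to 4.
Enumerating gives 12 such elements.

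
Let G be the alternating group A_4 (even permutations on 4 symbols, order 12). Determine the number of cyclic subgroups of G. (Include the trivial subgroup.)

8

Group the elements of G by the cyclic subgroup they generate; each cyclic subgroup of order d accounts for φ(d) elements.
Cyclic subgroups by order — order 1: 1; order 2: 3; order 3: 4.
Total: 8.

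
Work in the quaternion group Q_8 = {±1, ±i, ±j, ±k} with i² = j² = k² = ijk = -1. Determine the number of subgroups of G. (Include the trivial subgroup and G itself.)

|G| = 8, so by Lagrange every subgroup order divides 8. Divisors: 1, 2, 4, 8.
Subgroups by order — order 1: 1; order 2: 1; order 4: 3; order 8: 1.
Total: 1 + 1 + 3 + 1 = 6.

6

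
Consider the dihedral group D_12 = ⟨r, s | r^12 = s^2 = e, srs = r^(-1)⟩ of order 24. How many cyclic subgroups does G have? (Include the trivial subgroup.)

A cyclic subgroup of order d is generated by each of its φ(d) elements of order d, so the cyclic subgroups of order d number (#elements of order d)/φ(d).
Cyclic subgroups by order — order 1: 1; order 2: 13; order 3: 1; order 4: 1; order 6: 1; order 12: 1.
Total: 18.

18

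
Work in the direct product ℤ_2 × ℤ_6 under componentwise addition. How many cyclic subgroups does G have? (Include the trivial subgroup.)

Group the elements of G by the cyclic subgroup they generate; each cyclic subgroup of order d accounts for φ(d) elements.
Cyclic subgroups by order — order 1: 1; order 2: 3; order 3: 1; order 6: 3.
Total: 8.

8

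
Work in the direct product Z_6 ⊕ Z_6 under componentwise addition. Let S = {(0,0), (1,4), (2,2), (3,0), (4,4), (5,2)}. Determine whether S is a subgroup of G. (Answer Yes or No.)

|S| = 6 divides |G| = 36, consistent with Lagrange.
S contains the identity, every element's inverse is in S, and S is closed under +: it is a subgroup.
In fact S = ⟨(5,2)⟩.

Yes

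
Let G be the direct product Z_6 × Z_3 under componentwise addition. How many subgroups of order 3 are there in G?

4

|G| = 18 and 3 | 18, so subgroups of order 3 are possible by Lagrange.
The subgroups of order 3 are: {(0,0), (0,1), (0,2)}; {(0,0), (2,0), (4,0)}; {(0,0), (2,1), (4,2)}; {(0,0), (2,2), (4,1)}.
So G has 4 subgroups of order 3.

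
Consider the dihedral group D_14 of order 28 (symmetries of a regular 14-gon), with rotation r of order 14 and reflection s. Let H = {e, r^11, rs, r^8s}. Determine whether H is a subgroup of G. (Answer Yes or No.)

No

r^11 ∈ H but its inverse r^3 ∉ H, so H is not a subgroup.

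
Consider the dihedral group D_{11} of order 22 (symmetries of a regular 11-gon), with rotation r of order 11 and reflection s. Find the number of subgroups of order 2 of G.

11

|G| = 22 and 2 | 22, so subgroups of order 2 are possible by Lagrange.
The subgroups of order 2 are: {e, r^10s}; {e, r^2s}; {e, r^3s}; {e, r^4s}; … (11 in all).
So G has 11 subgroups of order 2.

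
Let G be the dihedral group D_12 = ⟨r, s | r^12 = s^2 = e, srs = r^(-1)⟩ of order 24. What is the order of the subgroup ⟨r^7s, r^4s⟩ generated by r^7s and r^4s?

8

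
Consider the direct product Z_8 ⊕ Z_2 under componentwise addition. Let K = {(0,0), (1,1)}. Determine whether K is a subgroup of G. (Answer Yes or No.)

No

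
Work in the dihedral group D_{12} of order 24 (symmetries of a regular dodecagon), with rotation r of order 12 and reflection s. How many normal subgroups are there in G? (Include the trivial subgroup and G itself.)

9

G has 34 subgroups. Checking conjugation-invariance by order — order 1: 1/1 normal; order 2: 1/13 normal; order 3: 1/1 normal; order 4: 1/7 normal; order 6: 1/5 normal; order 8: 0/3 normal; order 12: 3/3 normal; order 24: 1/1 normal.
Total normal subgroups: 9.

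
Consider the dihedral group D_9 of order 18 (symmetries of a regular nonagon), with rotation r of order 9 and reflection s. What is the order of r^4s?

Computing powers of r^4s: the smallest k with (r^4s)^k = e is k = 2.

2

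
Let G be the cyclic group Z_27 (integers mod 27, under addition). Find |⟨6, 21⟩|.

9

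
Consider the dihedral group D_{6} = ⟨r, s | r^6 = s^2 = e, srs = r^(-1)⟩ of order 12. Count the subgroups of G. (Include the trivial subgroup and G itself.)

16

|G| = 12, so by Lagrange every subgroup order divides 12. Divisors: 1, 2, 3, 4, 6, 12.
Subgroups by order — order 1: 1; order 2: 7; order 3: 1; order 4: 3; order 6: 3; order 12: 1.
Total: 1 + 7 + 1 + 3 + 3 + 1 = 16.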